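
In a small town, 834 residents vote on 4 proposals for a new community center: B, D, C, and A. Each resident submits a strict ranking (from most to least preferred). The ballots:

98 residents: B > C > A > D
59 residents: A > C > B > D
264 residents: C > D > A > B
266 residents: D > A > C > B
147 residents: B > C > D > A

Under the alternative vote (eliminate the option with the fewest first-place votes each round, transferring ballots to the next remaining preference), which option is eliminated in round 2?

B

Round 1: B 245, D 266, C 264, A 59. Eliminate A.
Round 2: B 245, D 266, C 323. Eliminate B.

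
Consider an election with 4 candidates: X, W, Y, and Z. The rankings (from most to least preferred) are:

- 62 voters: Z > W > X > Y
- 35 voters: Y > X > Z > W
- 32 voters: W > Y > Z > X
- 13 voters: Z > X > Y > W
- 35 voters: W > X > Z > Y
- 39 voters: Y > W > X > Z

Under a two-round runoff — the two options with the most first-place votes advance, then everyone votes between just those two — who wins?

Z

Round 1 first-place votes: X 0, W 67, Y 74, Z 75.
Z and Y advance.
Runoff: Z is preferred to Y by 110 voters; Y by 106.
Z wins the runoff.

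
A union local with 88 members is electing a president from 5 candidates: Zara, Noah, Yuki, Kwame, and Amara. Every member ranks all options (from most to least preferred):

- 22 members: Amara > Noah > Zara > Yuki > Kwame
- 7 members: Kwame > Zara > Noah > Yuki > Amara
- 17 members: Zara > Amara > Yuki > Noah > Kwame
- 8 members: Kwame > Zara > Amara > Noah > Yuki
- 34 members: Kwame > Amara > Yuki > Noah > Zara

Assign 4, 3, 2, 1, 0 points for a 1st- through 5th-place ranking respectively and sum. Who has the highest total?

Amara

Zara: 22·2 + 7·3 + 17·4 + 8·3 + 34·0 = 157
Noah: 22·3 + 7·2 + 17·1 + 8·1 + 34·1 = 139
Yuki: 22·1 + 7·1 + 17·2 + 8·0 + 34·2 = 131
Kwame: 22·0 + 7·4 + 17·0 + 8·4 + 34·4 = 196
Amara: 22·4 + 7·0 + 17·3 + 8·2 + 34·3 = 257
Amara has the highest Borda score (257).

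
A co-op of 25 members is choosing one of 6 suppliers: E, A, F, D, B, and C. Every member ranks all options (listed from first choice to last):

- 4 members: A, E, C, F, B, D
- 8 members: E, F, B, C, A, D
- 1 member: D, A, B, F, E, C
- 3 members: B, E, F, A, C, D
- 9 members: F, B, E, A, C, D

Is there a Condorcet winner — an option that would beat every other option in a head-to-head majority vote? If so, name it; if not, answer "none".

none

Checking pairwise contests:
B beats E 13–12.
E beats A 20–5.
E beats F 15–10.
E beats D 24–1.
F beats B 21–4.
E beats C 25–0.
Every option loses at least one head-to-head, so there is no Condorcet winner.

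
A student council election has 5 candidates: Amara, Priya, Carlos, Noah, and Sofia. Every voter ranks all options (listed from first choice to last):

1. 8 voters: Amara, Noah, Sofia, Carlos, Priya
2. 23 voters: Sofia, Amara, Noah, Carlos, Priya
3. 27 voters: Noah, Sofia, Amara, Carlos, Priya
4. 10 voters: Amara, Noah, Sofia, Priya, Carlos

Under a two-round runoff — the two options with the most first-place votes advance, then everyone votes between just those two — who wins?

Noah

Round 1 first-place votes: Amara 18, Priya 0, Carlos 0, Noah 27, Sofia 23.
Noah and Sofia advance.
Runoff: Noah is preferred to Sofia by 45 voters; Sofia by 23.
Noah wins the runoff.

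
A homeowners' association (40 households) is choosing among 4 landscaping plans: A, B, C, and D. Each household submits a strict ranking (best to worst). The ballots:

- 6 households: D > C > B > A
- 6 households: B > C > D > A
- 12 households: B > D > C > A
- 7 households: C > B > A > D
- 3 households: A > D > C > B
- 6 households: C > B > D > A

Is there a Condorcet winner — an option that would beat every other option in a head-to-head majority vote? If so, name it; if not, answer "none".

none

Checking pairwise contests:
B beats A 37–3.
C beats B 22–18.
D beats C 21–19.
B beats D 31–9.
Every option loses at least one head-to-head, so there is no Condorcet winner.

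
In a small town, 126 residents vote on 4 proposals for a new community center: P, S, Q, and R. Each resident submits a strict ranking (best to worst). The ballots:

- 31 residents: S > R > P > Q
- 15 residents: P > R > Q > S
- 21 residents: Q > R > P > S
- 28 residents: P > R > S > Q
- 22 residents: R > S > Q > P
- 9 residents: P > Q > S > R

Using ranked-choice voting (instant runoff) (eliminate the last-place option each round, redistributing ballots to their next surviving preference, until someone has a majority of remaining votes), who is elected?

Round 1: P 52, S 31, Q 21, R 22. Eliminate Q.
Round 2: P 52, S 31, R 43. Eliminate S.
Round 3: P 52, R 74. R has a majority.

R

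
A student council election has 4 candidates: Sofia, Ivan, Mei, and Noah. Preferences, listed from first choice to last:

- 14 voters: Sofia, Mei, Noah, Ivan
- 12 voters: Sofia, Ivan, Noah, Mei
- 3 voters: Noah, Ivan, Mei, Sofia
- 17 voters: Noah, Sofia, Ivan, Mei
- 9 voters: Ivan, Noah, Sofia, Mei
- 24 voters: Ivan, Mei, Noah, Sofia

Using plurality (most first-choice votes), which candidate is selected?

Ivan

First-place votes: Sofia 26, Ivan 33, Mei 0, Noah 20.
Ivan has the most first-place votes.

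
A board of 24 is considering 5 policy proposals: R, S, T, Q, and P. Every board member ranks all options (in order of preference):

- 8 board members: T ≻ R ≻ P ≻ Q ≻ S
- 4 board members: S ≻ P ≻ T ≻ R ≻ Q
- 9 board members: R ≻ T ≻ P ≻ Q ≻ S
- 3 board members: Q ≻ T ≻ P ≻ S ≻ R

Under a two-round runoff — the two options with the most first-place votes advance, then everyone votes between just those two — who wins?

Round 1 first-place votes: R 9, S 4, T 8, Q 3, P 0.
R and T advance.
Runoff: R is preferred to T by 9 voters; T by 15.
T wins the runoff.

T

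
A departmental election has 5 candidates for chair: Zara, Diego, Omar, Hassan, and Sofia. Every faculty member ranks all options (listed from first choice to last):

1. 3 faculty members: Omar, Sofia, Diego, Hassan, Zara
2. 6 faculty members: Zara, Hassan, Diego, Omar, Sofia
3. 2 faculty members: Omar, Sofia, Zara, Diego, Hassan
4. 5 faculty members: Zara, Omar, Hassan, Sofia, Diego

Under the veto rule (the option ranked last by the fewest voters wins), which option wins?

Omar

Last-place votes: Zara 3, Diego 5, Omar 0, Hassan 2, Sofia 6.
Omar is ranked last by the fewest voters, so Omar wins.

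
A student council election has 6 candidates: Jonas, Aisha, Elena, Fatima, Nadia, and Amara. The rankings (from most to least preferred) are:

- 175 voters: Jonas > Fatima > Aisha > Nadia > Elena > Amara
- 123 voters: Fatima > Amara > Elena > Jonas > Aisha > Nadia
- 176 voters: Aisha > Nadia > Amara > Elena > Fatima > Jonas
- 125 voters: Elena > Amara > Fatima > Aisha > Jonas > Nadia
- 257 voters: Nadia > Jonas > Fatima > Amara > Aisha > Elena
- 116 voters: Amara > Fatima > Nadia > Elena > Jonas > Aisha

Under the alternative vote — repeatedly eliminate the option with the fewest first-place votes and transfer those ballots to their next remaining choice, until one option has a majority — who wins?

Round 1: Jonas 175, Aisha 176, Elena 125, Fatima 123, Nadia 257, Amara 116. Eliminate Amara.
Round 2: Jonas 175, Aisha 176, Elena 125, Fatima 239, Nadia 257. Eliminate Elena.
Round 3: Jonas 175, Aisha 176, Fatima 364, Nadia 257. Eliminate Jonas.
Round 4: Aisha 176, Fatima 539, Nadia 257. Fatima has a majority.

Fatima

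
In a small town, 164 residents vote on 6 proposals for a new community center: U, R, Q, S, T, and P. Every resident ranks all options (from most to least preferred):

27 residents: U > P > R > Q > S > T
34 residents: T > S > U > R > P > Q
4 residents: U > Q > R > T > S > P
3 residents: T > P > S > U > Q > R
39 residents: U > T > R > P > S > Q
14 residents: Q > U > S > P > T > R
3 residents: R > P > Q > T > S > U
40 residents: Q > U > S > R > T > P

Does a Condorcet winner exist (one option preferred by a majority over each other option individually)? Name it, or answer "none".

U vs R: 161–3 for U.
U vs Q: 107–57 for U.
U vs S: 124–40 for U.
U vs T: 124–40 for U.
U vs P: 158–6 for U.
U beats every other option head-to-head.

U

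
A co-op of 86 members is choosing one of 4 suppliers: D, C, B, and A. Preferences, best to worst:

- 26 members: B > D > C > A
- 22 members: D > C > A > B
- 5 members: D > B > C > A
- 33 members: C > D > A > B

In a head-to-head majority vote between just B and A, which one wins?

A

Voters preferring B to A: 31; preferring A to B: 55.
A wins the head-to-head.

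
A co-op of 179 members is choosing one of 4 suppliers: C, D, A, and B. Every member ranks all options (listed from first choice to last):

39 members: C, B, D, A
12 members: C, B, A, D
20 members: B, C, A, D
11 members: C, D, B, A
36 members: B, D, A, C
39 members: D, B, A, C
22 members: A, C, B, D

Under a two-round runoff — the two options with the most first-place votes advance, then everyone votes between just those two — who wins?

B

Round 1 first-place votes: C 62, D 39, A 22, B 56.
C and B advance.
Runoff: C is preferred to B by 84 voters; B by 95.
B wins the runoff.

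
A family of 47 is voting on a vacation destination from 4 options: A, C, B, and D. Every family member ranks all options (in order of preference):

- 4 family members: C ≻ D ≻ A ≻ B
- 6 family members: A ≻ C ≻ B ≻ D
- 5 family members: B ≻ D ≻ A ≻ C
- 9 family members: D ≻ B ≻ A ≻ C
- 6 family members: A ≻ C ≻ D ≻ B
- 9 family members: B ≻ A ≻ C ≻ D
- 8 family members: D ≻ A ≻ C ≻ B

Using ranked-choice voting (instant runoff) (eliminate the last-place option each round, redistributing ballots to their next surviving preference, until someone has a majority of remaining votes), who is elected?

Round 1: A 12, C 4, B 14, D 17. Eliminate C.
Round 2: A 12, B 14, D 21. Eliminate A.
Round 3: B 20, D 27. D has a majority.

D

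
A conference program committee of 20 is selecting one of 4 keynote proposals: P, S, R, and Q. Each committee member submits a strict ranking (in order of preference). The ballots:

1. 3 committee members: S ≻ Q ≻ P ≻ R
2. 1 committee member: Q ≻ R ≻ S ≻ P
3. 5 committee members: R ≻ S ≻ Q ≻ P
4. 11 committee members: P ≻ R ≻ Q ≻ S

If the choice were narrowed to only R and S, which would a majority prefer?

R

Voters preferring R to S: 17; preferring S to R: 3.
R wins the head-to-head.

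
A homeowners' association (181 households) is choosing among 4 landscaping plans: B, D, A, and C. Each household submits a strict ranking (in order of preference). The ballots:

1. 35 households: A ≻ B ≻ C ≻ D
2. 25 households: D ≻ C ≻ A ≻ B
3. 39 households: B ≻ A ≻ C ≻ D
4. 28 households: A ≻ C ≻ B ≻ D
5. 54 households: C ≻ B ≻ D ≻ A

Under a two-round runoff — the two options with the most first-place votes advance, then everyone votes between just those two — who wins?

Round 1 first-place votes: B 39, D 25, A 63, C 54.
A and C advance.
Runoff: A is preferred to C by 102 voters; C by 79.
A wins the runoff.

A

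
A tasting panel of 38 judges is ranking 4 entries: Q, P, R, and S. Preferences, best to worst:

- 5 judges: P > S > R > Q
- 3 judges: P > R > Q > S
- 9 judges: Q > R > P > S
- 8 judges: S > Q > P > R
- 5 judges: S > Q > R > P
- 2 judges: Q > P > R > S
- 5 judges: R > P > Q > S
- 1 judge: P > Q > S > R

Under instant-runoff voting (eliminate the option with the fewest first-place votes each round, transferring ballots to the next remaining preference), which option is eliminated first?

R

Round 1: Q 11, P 9, R 5, S 13. Eliminate R.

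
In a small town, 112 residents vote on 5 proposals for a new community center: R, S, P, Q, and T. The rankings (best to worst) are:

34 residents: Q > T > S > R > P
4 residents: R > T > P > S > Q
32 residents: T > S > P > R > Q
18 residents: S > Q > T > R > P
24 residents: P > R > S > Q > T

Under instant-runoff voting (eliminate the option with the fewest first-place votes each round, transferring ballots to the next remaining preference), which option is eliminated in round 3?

Round 1: R 4, S 18, P 24, Q 34, T 32. Eliminate R.
Round 2: S 18, P 24, Q 34, T 36. Eliminate S.
Round 3: P 24, Q 52, T 36. Eliminate P.

P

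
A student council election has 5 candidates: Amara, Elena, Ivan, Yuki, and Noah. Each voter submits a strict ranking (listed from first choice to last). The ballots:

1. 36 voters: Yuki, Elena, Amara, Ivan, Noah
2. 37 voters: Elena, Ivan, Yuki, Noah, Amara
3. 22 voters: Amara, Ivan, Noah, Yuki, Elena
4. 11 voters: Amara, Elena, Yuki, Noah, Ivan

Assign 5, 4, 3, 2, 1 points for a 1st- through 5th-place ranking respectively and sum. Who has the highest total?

Elena

Amara: 36·3 + 37·1 + 22·5 + 11·5 = 310
Elena: 36·4 + 37·5 + 22·1 + 11·4 = 395
Ivan: 36·2 + 37·4 + 22·4 + 11·1 = 319
Yuki: 36·5 + 37·3 + 22·2 + 11·3 = 368
Noah: 36·1 + 37·2 + 22·3 + 11·2 = 198
Elena has the highest Borda score (395).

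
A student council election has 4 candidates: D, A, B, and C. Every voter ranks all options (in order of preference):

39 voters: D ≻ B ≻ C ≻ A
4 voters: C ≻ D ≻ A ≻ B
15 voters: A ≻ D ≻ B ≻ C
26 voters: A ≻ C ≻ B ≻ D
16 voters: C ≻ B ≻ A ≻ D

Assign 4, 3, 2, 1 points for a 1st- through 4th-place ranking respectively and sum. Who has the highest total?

D: 39·4 + 4·3 + 15·3 + 26·1 + 16·1 = 255
A: 39·1 + 4·2 + 15·4 + 26·4 + 16·2 = 243
B: 39·3 + 4·1 + 15·2 + 26·2 + 16·3 = 251
C: 39·2 + 4·4 + 15·1 + 26·3 + 16·4 = 251
D has the highest Borda score (255).

D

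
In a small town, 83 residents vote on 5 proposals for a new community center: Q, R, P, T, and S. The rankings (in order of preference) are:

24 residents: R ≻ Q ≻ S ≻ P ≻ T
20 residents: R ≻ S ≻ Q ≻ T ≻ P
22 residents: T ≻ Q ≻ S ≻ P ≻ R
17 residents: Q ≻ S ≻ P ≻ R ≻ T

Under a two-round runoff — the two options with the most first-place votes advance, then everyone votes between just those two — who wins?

R

Round 1 first-place votes: Q 17, R 44, P 0, T 22, S 0.
R and T advance.
Runoff: R is preferred to T by 61 voters; T by 22.
R wins the runoff.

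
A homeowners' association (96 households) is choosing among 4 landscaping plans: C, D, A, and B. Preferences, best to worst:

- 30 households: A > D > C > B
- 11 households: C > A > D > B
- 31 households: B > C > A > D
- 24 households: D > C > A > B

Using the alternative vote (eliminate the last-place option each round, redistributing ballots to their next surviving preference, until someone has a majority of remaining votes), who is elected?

A

Round 1: C 11, D 24, A 30, B 31. Eliminate C.
Round 2: D 24, A 41, B 31. Eliminate D.
Round 3: A 65, B 31. A has a majority.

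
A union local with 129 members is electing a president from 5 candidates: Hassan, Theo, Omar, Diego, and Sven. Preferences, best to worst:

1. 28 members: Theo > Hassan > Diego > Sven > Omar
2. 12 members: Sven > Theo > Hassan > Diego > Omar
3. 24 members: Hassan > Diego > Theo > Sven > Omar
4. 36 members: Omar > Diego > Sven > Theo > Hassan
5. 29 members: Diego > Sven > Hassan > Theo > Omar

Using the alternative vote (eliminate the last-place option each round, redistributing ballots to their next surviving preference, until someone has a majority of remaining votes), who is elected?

Round 1: Hassan 24, Theo 28, Omar 36, Diego 29, Sven 12. Eliminate Sven.
Round 2: Hassan 24, Theo 40, Omar 36, Diego 29. Eliminate Hassan.
Round 3: Theo 40, Omar 36, Diego 53. Eliminate Omar.
Round 4: Theo 40, Diego 89. Diego has a majority.

Diego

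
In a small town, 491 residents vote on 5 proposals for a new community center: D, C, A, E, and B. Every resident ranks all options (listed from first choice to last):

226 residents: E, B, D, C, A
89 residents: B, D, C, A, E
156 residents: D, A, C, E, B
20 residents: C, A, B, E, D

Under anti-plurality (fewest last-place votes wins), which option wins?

Last-place votes: D 20, C 0, A 226, E 89, B 156.
C is ranked last by the fewest voters, so C wins.

C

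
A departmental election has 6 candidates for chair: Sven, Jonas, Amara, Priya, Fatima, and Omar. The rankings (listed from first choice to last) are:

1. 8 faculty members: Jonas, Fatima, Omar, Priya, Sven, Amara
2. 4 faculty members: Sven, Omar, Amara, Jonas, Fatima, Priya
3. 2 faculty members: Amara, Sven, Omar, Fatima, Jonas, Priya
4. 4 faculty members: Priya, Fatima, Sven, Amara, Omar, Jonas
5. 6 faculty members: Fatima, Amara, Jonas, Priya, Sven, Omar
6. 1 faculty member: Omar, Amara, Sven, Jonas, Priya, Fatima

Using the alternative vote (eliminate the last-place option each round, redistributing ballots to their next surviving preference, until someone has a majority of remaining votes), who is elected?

Jonas

Round 1: Sven 4, Jonas 8, Amara 2, Priya 4, Fatima 6, Omar 1. Eliminate Omar.
Round 2: Sven 4, Jonas 8, Amara 3, Priya 4, Fatima 6. Eliminate Amara.
Round 3: Sven 7, Jonas 8, Priya 4, Fatima 6. Eliminate Priya.
Round 4: Sven 7, Jonas 8, Fatima 10. Eliminate Sven.
Round 5: Jonas 13, Fatima 12. Jonas has a majority.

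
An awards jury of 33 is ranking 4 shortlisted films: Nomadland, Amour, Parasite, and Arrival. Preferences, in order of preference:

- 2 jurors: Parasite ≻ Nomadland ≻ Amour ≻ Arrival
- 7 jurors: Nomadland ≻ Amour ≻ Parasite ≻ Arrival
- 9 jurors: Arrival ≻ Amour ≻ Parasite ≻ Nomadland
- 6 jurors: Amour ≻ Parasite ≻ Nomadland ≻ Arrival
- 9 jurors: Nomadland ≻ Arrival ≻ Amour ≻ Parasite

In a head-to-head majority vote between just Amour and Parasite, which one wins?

Voters preferring Amour to Parasite: 31; preferring Parasite to Amour: 2.
Amour wins the head-to-head.

Amour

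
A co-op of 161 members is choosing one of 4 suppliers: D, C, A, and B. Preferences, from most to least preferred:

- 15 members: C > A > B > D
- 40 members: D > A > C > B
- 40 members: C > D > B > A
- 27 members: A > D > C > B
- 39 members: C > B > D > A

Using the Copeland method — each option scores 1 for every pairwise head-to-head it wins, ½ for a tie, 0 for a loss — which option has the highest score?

C

D: beats A and B; loses to C → score 2.
C: beats D, A, and B → score 3.
A: beats B; loses to D and C → score 1.
B: loses to D, C, and A → score 0.
C has the best pairwise record.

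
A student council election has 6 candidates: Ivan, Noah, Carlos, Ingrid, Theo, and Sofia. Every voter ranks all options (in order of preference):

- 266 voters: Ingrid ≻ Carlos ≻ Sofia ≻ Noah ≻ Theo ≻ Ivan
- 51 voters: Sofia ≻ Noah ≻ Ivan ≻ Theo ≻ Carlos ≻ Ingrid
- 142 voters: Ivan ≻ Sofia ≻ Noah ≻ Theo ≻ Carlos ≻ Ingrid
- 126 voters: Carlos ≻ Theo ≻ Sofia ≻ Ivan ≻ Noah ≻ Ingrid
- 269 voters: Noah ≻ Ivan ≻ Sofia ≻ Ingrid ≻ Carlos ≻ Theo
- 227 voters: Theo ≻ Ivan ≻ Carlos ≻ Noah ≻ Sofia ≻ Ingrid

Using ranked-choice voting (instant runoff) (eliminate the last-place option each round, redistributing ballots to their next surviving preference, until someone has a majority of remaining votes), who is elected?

Noah

Round 1: Ivan 142, Noah 269, Carlos 126, Ingrid 266, Theo 227, Sofia 51. Eliminate Sofia.
Round 2: Ivan 142, Noah 320, Carlos 126, Ingrid 266, Theo 227. Eliminate Carlos.
Round 3: Ivan 142, Noah 320, Ingrid 266, Theo 353. Eliminate Ivan.
Round 4: Noah 462, Ingrid 266, Theo 353. Eliminate Ingrid.
Round 5: Noah 728, Theo 353. Noah has a majority.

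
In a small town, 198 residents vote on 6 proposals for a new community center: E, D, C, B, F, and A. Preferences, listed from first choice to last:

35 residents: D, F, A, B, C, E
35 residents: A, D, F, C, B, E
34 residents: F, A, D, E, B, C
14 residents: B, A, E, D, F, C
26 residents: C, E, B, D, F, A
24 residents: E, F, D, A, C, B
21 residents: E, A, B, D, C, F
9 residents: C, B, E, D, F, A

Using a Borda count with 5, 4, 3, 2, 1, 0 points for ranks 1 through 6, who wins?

D

E: 35·0 + 35·0 + 34·2 + 14·3 + 26·4 + 24·5 + 21·5 + 9·3 = 466
D: 35·5 + 35·4 + 34·3 + 14·2 + 26·2 + 24·3 + 21·2 + 9·2 = 629
C: 35·1 + 35·2 + 34·0 + 14·0 + 26·5 + 24·1 + 21·1 + 9·5 = 325
B: 35·2 + 35·1 + 34·1 + 14·5 + 26·3 + 24·0 + 21·3 + 9·4 = 386
F: 35·4 + 35·3 + 34·5 + 14·1 + 26·1 + 24·4 + 21·0 + 9·1 = 560
A: 35·3 + 35·5 + 34·4 + 14·4 + 26·0 + 24·2 + 21·4 + 9·0 = 604
D has the highest Borda score (629).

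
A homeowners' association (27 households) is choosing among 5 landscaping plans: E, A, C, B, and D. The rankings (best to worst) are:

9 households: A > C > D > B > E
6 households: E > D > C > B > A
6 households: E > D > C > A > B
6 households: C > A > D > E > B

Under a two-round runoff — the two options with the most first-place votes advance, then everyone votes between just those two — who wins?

A

Round 1 first-place votes: E 12, A 9, C 6, B 0, D 0.
E and A advance.
Runoff: E is preferred to A by 12 voters; A by 15.
A wins the runoff.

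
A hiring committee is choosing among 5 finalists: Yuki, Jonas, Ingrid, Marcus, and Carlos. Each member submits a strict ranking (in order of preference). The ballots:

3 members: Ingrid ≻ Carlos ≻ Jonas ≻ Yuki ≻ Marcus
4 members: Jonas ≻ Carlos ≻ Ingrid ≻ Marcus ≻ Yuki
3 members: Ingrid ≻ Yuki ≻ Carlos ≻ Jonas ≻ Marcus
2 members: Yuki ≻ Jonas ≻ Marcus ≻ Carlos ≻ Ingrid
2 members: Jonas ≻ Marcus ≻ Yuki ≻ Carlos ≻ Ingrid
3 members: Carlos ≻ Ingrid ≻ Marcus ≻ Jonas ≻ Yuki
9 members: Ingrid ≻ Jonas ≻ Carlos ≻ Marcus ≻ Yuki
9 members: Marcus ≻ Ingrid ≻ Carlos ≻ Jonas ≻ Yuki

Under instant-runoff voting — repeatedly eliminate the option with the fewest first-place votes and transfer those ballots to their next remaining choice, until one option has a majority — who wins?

Round 1: Yuki 2, Jonas 6, Ingrid 15, Marcus 9, Carlos 3. Eliminate Yuki.
Round 2: Jonas 8, Ingrid 15, Marcus 9, Carlos 3. Eliminate Carlos.
Round 3: Jonas 8, Ingrid 18, Marcus 9. Ingrid has a majority.

Ingrid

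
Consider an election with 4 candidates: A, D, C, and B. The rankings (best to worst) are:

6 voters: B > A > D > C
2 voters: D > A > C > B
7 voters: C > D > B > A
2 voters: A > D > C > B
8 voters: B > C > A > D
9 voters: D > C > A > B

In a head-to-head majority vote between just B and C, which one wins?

C

Voters preferring B to C: 14; preferring C to B: 20.
C wins the head-to-head.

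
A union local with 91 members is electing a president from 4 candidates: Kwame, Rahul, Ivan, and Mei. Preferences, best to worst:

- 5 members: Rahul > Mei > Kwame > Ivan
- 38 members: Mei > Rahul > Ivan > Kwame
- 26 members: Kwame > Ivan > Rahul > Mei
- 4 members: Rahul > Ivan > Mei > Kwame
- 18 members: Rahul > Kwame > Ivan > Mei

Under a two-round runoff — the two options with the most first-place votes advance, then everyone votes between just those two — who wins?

Rahul

Round 1 first-place votes: Kwame 26, Rahul 27, Ivan 0, Mei 38.
Mei and Rahul advance.
Runoff: Mei is preferred to Rahul by 38 voters; Rahul by 53.
Rahul wins the runoff.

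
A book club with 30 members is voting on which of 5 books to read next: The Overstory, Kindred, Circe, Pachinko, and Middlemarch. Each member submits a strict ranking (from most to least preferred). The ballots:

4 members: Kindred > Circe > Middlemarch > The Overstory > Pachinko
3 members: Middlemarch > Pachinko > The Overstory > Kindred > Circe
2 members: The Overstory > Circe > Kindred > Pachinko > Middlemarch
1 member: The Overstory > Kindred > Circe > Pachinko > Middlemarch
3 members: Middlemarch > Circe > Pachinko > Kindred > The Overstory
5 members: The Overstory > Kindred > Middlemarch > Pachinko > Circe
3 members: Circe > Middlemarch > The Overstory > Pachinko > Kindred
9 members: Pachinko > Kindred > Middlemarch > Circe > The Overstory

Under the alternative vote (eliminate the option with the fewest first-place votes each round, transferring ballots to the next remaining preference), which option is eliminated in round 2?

Round 1: The Overstory 8, Kindred 4, Circe 3, Pachinko 9, Middlemarch 6. Eliminate Circe.
Round 2: The Overstory 8, Kindred 4, Pachinko 9, Middlemarch 9. Eliminate Kindred.

Kindred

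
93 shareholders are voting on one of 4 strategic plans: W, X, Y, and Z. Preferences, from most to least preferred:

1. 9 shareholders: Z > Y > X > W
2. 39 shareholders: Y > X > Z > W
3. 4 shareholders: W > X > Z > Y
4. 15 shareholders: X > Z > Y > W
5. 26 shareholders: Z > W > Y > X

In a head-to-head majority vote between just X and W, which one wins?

Voters preferring X to W: 63; preferring W to X: 30.
X wins the head-to-head.

X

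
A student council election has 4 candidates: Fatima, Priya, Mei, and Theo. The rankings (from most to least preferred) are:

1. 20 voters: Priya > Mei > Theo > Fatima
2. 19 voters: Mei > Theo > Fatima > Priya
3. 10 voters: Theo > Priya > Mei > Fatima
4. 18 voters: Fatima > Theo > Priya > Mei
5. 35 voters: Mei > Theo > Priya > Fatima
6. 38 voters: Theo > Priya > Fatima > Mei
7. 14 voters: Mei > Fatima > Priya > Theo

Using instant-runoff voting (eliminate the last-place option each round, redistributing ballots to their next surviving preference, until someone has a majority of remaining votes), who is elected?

Round 1: Fatima 18, Priya 20, Mei 68, Theo 48. Eliminate Fatima.
Round 2: Priya 20, Mei 68, Theo 66. Eliminate Priya.
Round 3: Mei 88, Theo 66. Mei has a majority.

Mei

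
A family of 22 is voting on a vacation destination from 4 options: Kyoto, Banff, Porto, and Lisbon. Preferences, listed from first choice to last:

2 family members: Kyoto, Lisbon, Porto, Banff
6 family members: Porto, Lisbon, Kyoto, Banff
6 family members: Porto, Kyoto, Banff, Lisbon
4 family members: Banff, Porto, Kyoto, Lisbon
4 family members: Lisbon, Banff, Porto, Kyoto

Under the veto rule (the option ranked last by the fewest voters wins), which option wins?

Last-place votes: Kyoto 4, Banff 8, Porto 0, Lisbon 10.
Porto is ranked last by the fewest voters, so Porto wins.

Porto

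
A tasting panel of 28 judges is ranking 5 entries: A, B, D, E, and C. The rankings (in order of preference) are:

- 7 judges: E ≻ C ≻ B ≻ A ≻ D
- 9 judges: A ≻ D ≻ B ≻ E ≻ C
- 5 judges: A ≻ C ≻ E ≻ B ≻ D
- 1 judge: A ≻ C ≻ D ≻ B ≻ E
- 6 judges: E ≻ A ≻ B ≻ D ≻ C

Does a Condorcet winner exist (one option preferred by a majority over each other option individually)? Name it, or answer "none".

A vs B: 21–7 for A.
A vs D: 28–0 for A.
A vs E: 15–13 for A.
A vs C: 21–7 for A.
A beats every other option head-to-head.

A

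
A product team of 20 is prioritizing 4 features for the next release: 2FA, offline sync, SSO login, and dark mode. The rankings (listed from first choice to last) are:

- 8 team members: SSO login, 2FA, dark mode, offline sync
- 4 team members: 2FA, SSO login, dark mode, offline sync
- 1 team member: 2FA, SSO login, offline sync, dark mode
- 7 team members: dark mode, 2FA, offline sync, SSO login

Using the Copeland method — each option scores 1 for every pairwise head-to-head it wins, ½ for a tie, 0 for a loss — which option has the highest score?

2FA

2FA: beats offline sync, SSO login, and dark mode → score 3.
offline sync: loses to 2FA, SSO login, and dark mode → score 0.
SSO login: beats offline sync and dark mode; loses to 2FA → score 2.
dark mode: beats offline sync; loses to 2FA and SSO login → score 1.
2FA has the best pairwise record.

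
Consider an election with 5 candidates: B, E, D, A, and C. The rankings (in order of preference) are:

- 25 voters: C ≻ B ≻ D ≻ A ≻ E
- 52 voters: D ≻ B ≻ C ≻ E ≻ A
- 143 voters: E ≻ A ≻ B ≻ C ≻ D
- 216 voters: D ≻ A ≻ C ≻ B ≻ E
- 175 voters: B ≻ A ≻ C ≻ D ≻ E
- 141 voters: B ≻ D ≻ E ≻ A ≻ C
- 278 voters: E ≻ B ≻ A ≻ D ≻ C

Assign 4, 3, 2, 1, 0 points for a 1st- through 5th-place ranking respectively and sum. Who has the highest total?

B

B: 25·3 + 52·3 + 143·2 + 216·1 + 175·4 + 141·4 + 278·3 = 2831
E: 25·0 + 52·1 + 143·4 + 216·0 + 175·0 + 141·2 + 278·4 = 2018
D: 25·2 + 52·4 + 143·0 + 216·4 + 175·1 + 141·3 + 278·1 = 1998
A: 25·1 + 52·0 + 143·3 + 216·3 + 175·3 + 141·1 + 278·2 = 2324
C: 25·4 + 52·2 + 143·1 + 216·2 + 175·2 + 141·0 + 278·0 = 1129
B has the highest Borda score (2831).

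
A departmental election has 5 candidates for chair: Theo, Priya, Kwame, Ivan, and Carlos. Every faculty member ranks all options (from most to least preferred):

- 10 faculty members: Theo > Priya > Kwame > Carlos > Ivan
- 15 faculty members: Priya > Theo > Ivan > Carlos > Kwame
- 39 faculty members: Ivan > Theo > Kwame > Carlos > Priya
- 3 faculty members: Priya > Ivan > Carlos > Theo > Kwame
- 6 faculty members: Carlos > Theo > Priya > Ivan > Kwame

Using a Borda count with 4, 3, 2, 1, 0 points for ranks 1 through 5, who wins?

Theo: 10·4 + 15·3 + 39·3 + 3·1 + 6·3 = 223
Priya: 10·3 + 15·4 + 39·0 + 3·4 + 6·2 = 114
Kwame: 10·2 + 15·0 + 39·2 + 3·0 + 6·0 = 98
Ivan: 10·0 + 15·2 + 39·4 + 3·3 + 6·1 = 201
Carlos: 10·1 + 15·1 + 39·1 + 3·2 + 6·4 = 94
Theo has the highest Borda score (223).

Theo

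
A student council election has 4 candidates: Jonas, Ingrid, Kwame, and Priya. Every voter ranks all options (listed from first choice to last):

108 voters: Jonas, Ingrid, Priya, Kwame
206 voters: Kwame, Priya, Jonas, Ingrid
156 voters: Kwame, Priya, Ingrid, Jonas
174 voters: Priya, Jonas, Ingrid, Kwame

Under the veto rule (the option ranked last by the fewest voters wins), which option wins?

Last-place votes: Jonas 156, Ingrid 206, Kwame 282, Priya 0.
Priya is ranked last by the fewest voters, so Priya wins.

Priya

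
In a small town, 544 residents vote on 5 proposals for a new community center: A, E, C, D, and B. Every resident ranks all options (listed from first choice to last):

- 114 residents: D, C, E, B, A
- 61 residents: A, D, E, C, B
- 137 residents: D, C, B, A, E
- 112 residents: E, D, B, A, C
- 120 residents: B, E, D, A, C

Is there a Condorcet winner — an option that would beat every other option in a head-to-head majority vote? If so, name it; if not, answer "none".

D vs A: 483–61 for D.
D vs E: 312–232 for D.
D vs C: 544–0 for D.
D vs B: 424–120 for D.
D beats every other option head-to-head.

D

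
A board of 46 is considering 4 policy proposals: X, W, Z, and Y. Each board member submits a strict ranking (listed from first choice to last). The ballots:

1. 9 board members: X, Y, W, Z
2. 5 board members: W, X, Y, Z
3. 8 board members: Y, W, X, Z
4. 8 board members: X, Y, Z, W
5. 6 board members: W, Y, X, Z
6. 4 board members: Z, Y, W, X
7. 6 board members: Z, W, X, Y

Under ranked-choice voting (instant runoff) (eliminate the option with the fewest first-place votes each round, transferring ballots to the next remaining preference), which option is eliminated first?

Round 1: X 17, W 11, Z 10, Y 8. Eliminate Y.

Y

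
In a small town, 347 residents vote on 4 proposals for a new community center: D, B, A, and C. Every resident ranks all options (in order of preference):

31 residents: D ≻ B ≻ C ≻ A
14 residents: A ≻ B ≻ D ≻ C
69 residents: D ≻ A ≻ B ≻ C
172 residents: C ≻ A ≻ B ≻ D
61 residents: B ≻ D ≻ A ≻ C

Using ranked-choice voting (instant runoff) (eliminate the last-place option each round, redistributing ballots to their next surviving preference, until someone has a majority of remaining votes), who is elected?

D

Round 1: D 100, B 61, A 14, C 172. Eliminate A.
Round 2: D 100, B 75, C 172. Eliminate B.
Round 3: D 175, C 172. D has a majority.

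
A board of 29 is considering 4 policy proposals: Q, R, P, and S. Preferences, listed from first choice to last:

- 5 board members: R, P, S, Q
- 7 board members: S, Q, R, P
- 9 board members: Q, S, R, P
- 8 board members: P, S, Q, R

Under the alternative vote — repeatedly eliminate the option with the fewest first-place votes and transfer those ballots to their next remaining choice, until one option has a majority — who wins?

Round 1: Q 9, R 5, P 8, S 7. Eliminate R.
Round 2: Q 9, P 13, S 7. Eliminate S.
Round 3: Q 16, P 13. Q has a majority.

Q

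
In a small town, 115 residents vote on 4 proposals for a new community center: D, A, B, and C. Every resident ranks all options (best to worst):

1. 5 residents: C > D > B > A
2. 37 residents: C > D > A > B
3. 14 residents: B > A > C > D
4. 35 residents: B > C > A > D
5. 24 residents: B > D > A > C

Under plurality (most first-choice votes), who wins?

B

First-place votes: D 0, A 0, B 73, C 42.
B has the most first-place votes.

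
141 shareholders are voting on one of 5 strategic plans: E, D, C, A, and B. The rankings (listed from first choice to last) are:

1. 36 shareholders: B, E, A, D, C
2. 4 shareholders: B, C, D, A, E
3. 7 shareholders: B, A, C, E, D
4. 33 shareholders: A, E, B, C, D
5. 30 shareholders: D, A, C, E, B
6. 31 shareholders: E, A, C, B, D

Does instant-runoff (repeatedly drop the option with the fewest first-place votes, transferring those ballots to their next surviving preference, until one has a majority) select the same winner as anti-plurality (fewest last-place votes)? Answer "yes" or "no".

Instant-runoff — R1 E 31, D 30, C 0, A 33, B 47 (C out); R2 E 31, D 30, A 33, B 47 (D out); R3 E 31, A 63, B 47 (E out); R4 A 94, B 47 (A winner). Winner: A.
Anti-plurality — last-place votes: E 4, D 71, C 36, A 0, B 30. Winner: A.
The two methods agree.

yes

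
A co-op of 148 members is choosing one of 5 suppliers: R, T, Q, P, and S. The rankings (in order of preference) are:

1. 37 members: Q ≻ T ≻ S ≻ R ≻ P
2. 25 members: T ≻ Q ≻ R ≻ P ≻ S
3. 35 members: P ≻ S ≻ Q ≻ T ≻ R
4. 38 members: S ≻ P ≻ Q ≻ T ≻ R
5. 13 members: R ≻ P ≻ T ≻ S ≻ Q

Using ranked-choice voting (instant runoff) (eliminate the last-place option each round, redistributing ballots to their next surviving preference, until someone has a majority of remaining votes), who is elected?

P

Round 1: R 13, T 25, Q 37, P 35, S 38. Eliminate R.
Round 2: T 25, Q 37, P 48, S 38. Eliminate T.
Round 3: Q 62, P 48, S 38. Eliminate S.
Round 4: Q 62, P 86. P has a majority.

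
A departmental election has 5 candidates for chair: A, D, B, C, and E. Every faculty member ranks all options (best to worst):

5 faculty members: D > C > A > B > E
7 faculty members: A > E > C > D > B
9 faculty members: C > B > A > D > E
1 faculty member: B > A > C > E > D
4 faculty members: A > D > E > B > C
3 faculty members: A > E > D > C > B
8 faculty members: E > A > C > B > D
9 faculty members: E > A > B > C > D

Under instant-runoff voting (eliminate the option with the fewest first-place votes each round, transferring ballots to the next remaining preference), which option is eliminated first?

Round 1: A 14, D 5, B 1, C 9, E 17. Eliminate B.

B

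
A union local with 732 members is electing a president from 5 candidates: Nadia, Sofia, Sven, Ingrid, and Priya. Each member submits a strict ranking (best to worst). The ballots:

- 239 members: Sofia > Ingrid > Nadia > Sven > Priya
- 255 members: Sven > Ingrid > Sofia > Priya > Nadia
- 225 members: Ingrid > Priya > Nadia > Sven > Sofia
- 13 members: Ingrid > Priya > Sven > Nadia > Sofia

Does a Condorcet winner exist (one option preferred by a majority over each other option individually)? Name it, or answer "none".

Ingrid vs Nadia: 732–0 for Ingrid.
Ingrid vs Sofia: 493–239 for Ingrid.
Ingrid vs Sven: 477–255 for Ingrid.
Ingrid vs Priya: 732–0 for Ingrid.
Ingrid beats every other option head-to-head.

Ingrid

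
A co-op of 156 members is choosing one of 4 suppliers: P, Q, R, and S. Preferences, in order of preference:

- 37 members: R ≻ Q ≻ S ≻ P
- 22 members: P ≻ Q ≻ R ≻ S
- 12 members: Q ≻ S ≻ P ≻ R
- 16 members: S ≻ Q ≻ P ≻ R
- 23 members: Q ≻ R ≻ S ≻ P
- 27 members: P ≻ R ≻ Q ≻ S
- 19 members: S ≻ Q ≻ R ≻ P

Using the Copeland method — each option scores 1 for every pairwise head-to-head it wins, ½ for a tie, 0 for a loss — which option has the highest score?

Q

P: loses to Q, R, and S → score 0.
Q: beats P, R, and S → score 3.
R: beats P and S; loses to Q → score 2.
S: beats P; loses to Q and R → score 1.
Q has the best pairwise record.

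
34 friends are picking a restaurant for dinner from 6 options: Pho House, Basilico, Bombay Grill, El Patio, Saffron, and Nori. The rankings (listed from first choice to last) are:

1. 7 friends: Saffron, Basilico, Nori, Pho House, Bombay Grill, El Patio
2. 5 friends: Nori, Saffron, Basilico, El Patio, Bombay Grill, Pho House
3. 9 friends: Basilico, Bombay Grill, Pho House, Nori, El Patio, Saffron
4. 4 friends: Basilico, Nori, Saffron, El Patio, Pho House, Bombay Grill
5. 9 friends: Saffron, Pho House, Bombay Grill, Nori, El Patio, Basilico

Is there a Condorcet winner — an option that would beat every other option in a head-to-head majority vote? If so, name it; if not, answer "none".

none

Checking pairwise contests:
Basilico beats Pho House 25–9.
Saffron beats Basilico 21–13.
Pho House beats Bombay Grill 20–14.
Pho House beats El Patio 25–9.
Nori beats Saffron 18–16.
Pho House beats Nori 18–16.
Every option loses at least one head-to-head, so there is no Condorcet winner.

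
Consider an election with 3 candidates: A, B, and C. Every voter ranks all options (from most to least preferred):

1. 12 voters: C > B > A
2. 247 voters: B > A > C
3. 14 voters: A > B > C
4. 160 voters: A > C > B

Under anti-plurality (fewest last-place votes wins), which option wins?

Last-place votes: A 12, B 160, C 261.
A is ranked last by the fewest voters, so A wins.

A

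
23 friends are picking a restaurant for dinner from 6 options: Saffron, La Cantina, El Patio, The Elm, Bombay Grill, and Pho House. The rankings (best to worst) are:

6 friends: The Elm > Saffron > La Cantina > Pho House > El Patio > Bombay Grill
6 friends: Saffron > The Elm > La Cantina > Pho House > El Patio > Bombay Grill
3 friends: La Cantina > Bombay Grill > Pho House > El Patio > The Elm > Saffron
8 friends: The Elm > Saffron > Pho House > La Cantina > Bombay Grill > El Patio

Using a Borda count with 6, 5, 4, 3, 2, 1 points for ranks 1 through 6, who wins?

The Elm

Saffron: 6·5 + 6·6 + 3·1 + 8·5 = 109
La Cantina: 6·4 + 6·4 + 3·6 + 8·3 = 90
El Patio: 6·2 + 6·2 + 3·3 + 8·1 = 41
The Elm: 6·6 + 6·5 + 3·2 + 8·6 = 120
Bombay Grill: 6·1 + 6·1 + 3·5 + 8·2 = 43
Pho House: 6·3 + 6·3 + 3·4 + 8·4 = 80
The Elm has the highest Borda score (120).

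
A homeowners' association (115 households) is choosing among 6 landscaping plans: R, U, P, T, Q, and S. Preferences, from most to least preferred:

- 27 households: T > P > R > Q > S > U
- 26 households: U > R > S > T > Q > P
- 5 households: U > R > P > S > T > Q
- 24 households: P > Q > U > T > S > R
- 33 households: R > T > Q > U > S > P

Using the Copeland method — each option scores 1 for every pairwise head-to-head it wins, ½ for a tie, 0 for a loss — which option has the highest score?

R

R: beats U, P, T, Q, and S → score 5.
U: beats P and S; loses to R, T, and Q → score 2.
P: loses to R, U, T, Q, and S → score 0.
T: beats U, P, Q, and S; loses to R → score 4.
Q: beats U, P, and S; loses to R and T → score 3.
S: beats P; loses to R, U, T, and Q → score 1.
R has the best pairwise record.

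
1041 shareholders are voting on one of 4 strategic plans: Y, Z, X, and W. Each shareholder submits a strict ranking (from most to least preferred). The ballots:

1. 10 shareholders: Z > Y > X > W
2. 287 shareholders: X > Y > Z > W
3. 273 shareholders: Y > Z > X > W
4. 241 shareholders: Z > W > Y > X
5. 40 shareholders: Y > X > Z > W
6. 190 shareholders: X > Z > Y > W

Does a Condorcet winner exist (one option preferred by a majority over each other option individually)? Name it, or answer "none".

Y vs Z: 600–441 for Y.
Y vs X: 564–477 for Y.
Y vs W: 800–241 for Y.
Y beats every other option head-to-head.

Y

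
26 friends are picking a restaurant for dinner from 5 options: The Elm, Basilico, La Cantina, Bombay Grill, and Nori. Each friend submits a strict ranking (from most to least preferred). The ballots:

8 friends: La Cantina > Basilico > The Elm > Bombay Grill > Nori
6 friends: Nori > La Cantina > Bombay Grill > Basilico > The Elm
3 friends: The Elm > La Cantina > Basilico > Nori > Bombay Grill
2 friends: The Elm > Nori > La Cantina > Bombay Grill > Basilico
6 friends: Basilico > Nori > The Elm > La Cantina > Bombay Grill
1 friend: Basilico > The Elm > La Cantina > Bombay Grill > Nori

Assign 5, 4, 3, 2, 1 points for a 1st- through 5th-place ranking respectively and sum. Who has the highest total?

The Elm: 8·3 + 6·1 + 3·5 + 2·5 + 6·3 + 1·4 = 77
Basilico: 8·4 + 6·2 + 3·3 + 2·1 + 6·5 + 1·5 = 90
La Cantina: 8·5 + 6·4 + 3·4 + 2·3 + 6·2 + 1·3 = 97
Bombay Grill: 8·2 + 6·3 + 3·1 + 2·2 + 6·1 + 1·2 = 49
Nori: 8·1 + 6·5 + 3·2 + 2·4 + 6·4 + 1·1 = 77
La Cantina has the highest Borda score (97).

La Cantina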